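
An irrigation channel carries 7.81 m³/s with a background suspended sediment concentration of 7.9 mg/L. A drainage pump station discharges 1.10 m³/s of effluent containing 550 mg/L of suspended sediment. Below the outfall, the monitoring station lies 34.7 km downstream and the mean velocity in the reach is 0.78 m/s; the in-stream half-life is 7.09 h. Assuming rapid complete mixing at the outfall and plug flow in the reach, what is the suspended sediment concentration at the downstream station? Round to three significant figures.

22.4 mg/L

After mixing, C = (7.810·7.900 + 1.100·550.0) / 8.910 = 666.7/8.910 = 74.83 mg/L.
Travel time t = 34.7·1000 / 0.78 = 44490 s = 12.36 h.
Half-life 7.09 h → k = ln 2 / 7.09 = 0.09776 h⁻¹ = 2.346 d⁻¹.
Decay over the reach: 74.83·exp(−kt) = 74.83·0.2988 = 22.35 mg/L.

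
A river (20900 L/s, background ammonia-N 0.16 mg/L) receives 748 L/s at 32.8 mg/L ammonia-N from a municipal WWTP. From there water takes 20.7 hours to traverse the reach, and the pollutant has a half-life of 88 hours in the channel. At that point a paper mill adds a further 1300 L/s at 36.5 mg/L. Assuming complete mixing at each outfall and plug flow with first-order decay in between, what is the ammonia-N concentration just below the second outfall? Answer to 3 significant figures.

3.10 mg/L

Mixed concentration C = ΣQC/ΣQ = (20900·0.1600 + 748.0·32.80) / 21650 = 27880/21650 = 1.288 mg/L; combined flow 21650 L/s.
Half-life 88 h → k = ln 2 / 88 = 0.007877 h⁻¹ = 0.1890 d⁻¹.
First-order decay: C = 1.288·exp(−k·t) = 1.288·0.8496 = 1.094 mg/L.
At the second outfall, C = (21650·1.094 + 1300·36.50) / (21650 + 1300) = 3.100 mg/L.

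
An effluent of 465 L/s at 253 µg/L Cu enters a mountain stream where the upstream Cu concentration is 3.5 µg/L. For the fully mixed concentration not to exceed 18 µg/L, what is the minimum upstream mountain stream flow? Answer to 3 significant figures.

7540 L/s

Set C_mix = 18: (Q·3.500 + 465.0·253.0) / (Q + 465.0) = 18
→ Q = 465.0·(253.0 − 18)/(18 − 3.500) = 7536 L/s.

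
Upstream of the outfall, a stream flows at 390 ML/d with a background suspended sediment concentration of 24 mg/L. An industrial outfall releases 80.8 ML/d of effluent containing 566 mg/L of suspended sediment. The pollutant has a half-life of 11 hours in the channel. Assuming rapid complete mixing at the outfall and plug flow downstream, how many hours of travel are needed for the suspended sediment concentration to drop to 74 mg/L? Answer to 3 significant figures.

Mass balance: C = (390.0·24.00 + 80.80·566.0) / 470.8 = 55090/470.8 = 117.0 mg/L.
Half-life 11 h → k = ln 2 / 11 = 0.06301 h⁻¹ = 1.512 d⁻¹.
117.0·exp(−k·t) = 74 → t = ln(117.0/74)/k = 26180 s = 7.273 h.

7.27 h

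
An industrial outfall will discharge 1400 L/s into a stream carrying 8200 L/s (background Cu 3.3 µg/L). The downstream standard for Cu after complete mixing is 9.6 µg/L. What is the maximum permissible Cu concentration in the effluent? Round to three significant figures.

46.5 µg/L

At the limit, (Qr·Cr + Qe·Cₑ)/(Qr + Qe) = 9.6:
Cₑ = (9600·9.6 − 8200·3.300) / 1400 = 46.50 µg/L.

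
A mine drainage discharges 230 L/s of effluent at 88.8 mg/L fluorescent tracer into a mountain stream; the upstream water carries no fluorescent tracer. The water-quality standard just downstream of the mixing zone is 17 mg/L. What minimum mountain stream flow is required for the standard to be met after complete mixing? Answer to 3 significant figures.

Set C_mix = 17: (Q·0 + 230.0·88.80) / (Q + 230.0) = 17
→ Q = 230.0·(88.80 − 17)/(17 − 0) = 971.4 L/s.

971 L/s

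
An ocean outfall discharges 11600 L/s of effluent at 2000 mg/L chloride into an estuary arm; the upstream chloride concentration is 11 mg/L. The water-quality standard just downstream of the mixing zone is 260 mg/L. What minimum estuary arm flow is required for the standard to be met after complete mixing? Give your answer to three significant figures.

81100 L/s

Set C_mix = 260: (Q·11.00 + 11600·2000) / (Q + 11600) = 260
→ Q = 11600·(2000 − 260)/(260 − 11.00) = 81060 L/s.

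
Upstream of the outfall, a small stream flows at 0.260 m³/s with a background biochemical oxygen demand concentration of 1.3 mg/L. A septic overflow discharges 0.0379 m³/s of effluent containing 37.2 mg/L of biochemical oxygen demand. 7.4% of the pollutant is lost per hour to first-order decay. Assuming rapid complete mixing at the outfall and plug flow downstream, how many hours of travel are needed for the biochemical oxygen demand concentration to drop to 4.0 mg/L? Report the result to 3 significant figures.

4.98 h

After mixing, C = (0.2600·1.300 + 0.03790·37.20) / 0.2979 = 1.748/0.2979 = 5.867 mg/L.
7.4%/h lost → k = −ln(1 − 0.074) = 0.07688 h⁻¹.
5.867·exp(−k·t) = 4.0 → t = ln(5.867/4.0)/k = 17940 s = 4.983 h.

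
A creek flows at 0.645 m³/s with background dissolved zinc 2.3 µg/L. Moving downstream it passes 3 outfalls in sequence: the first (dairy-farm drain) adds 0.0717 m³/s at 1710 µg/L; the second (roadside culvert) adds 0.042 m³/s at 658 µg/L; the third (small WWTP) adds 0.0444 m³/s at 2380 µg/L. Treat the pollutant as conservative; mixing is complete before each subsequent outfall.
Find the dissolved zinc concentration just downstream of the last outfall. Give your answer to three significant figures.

321 µg/L

After outfall 1: Q = 0.6450 + 0.07170 = 0.7167 m³/s; C = (0.6450·2.300 + 0.07170·1710)/0.7167 = 173.1 µg/L.
After outfall 2: Q = 0.7167 + 0.04200 = 0.7587 m³/s; C = (0.7167·173.1 + 0.04200·658.0)/0.7587 = 200.0 µg/L.
After outfall 3: Q = 0.7587 + 0.04440 = 0.8031 m³/s; C = (0.7587·200.0 + 0.04440·2380)/0.8031 = 320.5 µg/L.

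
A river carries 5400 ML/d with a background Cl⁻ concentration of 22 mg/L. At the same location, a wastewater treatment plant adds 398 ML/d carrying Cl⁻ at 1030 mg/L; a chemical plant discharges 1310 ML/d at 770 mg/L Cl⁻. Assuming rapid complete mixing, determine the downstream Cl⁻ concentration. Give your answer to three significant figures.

Flow-weighted average: C = (5400·22.00 + 398.0·1030 + 1310·770.0) / 7108 = 1537000/7108 = 216.3 mg/L.

216 mg/L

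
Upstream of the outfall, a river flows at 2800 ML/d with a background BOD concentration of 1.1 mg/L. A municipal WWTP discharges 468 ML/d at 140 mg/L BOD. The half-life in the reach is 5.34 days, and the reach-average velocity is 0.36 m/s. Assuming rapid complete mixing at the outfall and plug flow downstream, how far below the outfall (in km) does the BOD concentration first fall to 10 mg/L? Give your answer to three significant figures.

178 km

Flow-weighted average: C = (2800·1.100 + 468.0·140.0) / 3268 = 68600/3268 = 20.99 mg/L.
Half-life 5.34 d → k = ln 2 / 5.34 = 0.1298 d⁻¹.
Set 20.99·exp(−k·t) = 10 → t = ln(20.99/10)/k = 493600 s = 137.1 h.
Distance = v·t = 0.36·493600 = 177700 m = 177.7 km.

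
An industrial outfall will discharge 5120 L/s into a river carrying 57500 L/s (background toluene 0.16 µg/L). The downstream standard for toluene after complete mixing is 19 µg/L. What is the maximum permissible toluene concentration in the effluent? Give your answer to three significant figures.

At the limit, (Qr·Cr + Qe·Cₑ)/(Qr + Qe) = 19:
Cₑ = (62620·19 − 57500·0.1600) / 5120 = 230.6 µg/L.

231 µg/L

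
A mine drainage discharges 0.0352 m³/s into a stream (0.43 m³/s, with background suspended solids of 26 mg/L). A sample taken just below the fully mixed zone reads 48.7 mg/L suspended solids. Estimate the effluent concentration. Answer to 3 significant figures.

Mass balance: 0.4300·26.00 + 0.03520·Cₑ = 0.4652·48.70
→ Cₑ = (0.4652·48.70 − 0.4300·26.00) / 0.03520 = 326.0 mg/L.

326 mg/L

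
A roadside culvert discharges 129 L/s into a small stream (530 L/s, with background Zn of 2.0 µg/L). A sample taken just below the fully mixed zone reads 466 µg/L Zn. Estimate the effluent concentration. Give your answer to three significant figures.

Mass balance: 530.0·2.000 + 129.0·Cₑ = 659.0·466.0
→ Cₑ = (659.0·466.0 − 530.0·2.000) / 129.0 = 2372 µg/L.

2370 µg/L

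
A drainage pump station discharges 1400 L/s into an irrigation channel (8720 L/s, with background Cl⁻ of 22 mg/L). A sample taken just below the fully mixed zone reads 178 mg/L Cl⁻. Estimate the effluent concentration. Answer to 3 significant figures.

Mass balance: 8720·22.00 + 1400·Cₑ = 10120·178.0
→ Cₑ = (10120·178.0 − 8720·22.00) / 1400 = 1150 mg/L.

1150 mg/L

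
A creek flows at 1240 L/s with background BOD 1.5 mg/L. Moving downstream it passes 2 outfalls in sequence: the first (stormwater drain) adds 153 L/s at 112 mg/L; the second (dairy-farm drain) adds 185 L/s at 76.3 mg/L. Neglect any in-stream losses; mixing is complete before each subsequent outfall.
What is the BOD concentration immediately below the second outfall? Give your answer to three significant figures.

21.0 mg/L

Outfall 1: combined Q = 1393 L/s; C = (1240·1.500 + 153.0·112.0)/1393 = 13.64 mg/L.
Outfall 2: combined Q = 1578 L/s; C = (1393·13.64 + 185.0·76.30)/1578 = 20.98 mg/L.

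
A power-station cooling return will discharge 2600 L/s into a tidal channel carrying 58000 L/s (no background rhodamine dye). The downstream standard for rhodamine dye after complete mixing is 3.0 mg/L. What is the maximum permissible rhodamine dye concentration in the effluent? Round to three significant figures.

69.9 mg/L

At the limit, (Qr·Cr + Qe·Cₑ)/(Qr + Qe) = 3.0:
Cₑ = (60600·3.0 − 58000·0) / 2600 = 69.92 mg/L.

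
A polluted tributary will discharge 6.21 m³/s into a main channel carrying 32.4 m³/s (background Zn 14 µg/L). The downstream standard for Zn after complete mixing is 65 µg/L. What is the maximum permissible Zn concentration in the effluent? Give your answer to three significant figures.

331 µg/L

At the limit, (Qr·Cr + Qe·Cₑ)/(Qr + Qe) = 65:
Cₑ = (38.61·65 − 32.40·14.00) / 6.210 = 331.1 µg/L.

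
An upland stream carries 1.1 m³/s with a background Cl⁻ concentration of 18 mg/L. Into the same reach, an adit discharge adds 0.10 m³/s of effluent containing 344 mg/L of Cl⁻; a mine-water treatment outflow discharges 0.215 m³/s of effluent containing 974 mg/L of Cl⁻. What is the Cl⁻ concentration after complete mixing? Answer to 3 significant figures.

Conservation of mass: C = (1.100·18.00 + 0.1000·344.0 + 0.2150·974.0) / 1.415 = 263.6/1.415 = 186.3 mg/L.

186 mg/L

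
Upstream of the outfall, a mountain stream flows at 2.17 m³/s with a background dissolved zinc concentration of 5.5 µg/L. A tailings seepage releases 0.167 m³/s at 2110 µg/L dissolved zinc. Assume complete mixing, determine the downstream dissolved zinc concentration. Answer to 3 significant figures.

Conservation of mass: C = (2.170·5.500 + 0.1670·2110) / 2.337 = 364.3/2.337 = 155.9 µg/L.

156 µg/L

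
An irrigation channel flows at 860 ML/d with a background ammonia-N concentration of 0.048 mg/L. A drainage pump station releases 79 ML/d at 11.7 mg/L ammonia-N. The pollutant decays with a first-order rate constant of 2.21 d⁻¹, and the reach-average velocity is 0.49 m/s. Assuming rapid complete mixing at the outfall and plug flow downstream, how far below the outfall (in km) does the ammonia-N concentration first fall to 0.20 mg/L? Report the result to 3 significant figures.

Flow-weighted average: C = (860.0·0.04800 + 79.00·11.70) / 939.0 = 965.6/939.0 = 1.028 mg/L.
Set 1.028·exp(−k·t) = 0.20 → t = ln(1.028/0.20)/k = 64010 s = 17.78 h.
Distance = v·t = 0.49·64010 = 31370 m = 31.37 km.

31.4 km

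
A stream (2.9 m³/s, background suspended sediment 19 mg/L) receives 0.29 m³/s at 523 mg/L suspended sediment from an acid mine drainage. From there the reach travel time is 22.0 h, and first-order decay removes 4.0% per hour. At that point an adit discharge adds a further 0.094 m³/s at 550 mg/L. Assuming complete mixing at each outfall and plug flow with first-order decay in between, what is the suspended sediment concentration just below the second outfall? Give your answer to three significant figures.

41.4 mg/L

Mixed concentration C = ΣQC/ΣQ = (2.900·19.00 + 0.2900·523.0) / 3.190 = 206.8/3.190 = 64.82 mg/L; combined flow 3.190 m³/s.
4.0%/h lost → k = −ln(1 − 0.04) = 0.04082 h⁻¹.
First-order decay: C = 64.82·exp(−k·t) = 64.82·0.4073 = 26.40 mg/L.
Second outfall: C = (3.190·26.40 + 0.09400·550.0)/3.284 = 41.39 mg/L.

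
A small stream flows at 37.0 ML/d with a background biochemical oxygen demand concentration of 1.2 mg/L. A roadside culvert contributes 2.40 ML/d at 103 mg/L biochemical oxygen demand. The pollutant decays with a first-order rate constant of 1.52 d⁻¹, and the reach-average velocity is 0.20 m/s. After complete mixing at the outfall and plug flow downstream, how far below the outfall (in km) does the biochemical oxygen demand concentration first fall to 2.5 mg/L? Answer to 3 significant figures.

12.3 km

After mixing, C = (37.00·1.200 + 2.400·103.0) / 39.40 = 291.6/39.40 = 7.401 mg/L.
Set 7.401·exp(−k·t) = 2.5 → t = ln(7.401/2.5)/k = 61690 s = 17.14 h.
Distance = v·t = 0.20·61690 = 12340 m = 12.34 km.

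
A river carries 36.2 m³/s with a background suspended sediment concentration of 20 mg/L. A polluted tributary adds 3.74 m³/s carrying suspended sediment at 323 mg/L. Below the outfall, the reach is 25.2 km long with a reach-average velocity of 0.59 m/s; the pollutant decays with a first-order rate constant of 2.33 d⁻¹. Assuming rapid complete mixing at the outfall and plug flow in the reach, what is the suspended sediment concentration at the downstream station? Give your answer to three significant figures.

15.3 mg/L

Mass balance: C = (36.20·20.00 + 3.740·323.0) / 39.94 = 1932/39.94 = 48.37 mg/L.
Travel time t = 25.2·1000 / 0.59 = 42710 s = 11.86 h.
Applying C = C₀e^(−kt): 48.37 × 0.3161 = 15.29 mg/L.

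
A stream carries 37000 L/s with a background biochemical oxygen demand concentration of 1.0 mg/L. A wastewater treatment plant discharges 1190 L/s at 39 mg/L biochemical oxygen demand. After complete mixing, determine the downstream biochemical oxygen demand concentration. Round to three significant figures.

After mixing, C = (37000·1.000 + 1190·39.00) / 38190 = 83410/38190 = 2.184 mg/L.

2.18 mg/L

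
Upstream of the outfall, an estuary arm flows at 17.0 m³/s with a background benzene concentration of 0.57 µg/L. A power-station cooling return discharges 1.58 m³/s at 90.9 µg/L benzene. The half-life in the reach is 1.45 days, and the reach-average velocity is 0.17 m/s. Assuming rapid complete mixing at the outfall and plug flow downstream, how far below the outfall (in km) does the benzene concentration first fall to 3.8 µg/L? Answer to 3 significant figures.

23.8 km

After mixing, C = (17.00·0.5700 + 1.580·90.90) / 18.58 = 153.3/18.58 = 8.251 µg/L.
Half-life 1.45 d → k = ln 2 / 1.45 = 0.4780 d⁻¹.
Set 8.251·exp(−k·t) = 3.8 → t = ln(8.251/3.8)/k = 140100 s = 38.93 h.
Distance = v·t = 0.17·140100 = 23820 m = 23.82 km.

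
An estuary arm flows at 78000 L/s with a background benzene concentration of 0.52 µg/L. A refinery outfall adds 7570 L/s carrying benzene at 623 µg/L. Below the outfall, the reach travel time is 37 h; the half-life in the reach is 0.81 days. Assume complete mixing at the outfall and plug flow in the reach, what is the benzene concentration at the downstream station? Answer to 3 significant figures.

Mixed concentration C = ΣQC/ΣQ = (78000·0.5200 + 7570·623.0) / 85570 = 4757000/85570 = 55.59 µg/L.
Half-life 0.81 d → k = ln 2 / 0.81 = 0.8557 d⁻¹.
Applying C = C₀e^(−kt): 55.59 × 0.2673 = 14.86 µg/L.

14.9 µg/L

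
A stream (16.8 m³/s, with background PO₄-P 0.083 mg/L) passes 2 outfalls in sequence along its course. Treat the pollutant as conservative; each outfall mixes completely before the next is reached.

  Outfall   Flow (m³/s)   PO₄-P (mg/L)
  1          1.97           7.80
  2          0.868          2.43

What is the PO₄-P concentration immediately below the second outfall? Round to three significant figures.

0.961 mg/L

Outfall 1: combined Q = 18.77 m³/s; C = (16.80·0.08300 + 1.970·7.800)/18.77 = 0.8929 mg/L.
Outfall 2: combined Q = 19.64 m³/s; C = (18.77·0.8929 + 0.8680·2.430)/19.64 = 0.9609 mg/L.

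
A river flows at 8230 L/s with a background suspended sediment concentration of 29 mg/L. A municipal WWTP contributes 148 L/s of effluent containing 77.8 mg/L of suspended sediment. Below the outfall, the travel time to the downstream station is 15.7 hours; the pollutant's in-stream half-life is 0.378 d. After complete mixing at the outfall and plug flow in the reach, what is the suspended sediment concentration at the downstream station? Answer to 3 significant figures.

Mixed concentration C = ΣQC/ΣQ = (8230·29.00 + 148.0·77.80) / 8378 = 250200/8378 = 29.86 mg/L.
Half-life 0.378 d → k = ln 2 / 0.378 = 1.834 d⁻¹.
After decay, C = 29.86 × e^(−kt) = 29.86 × 0.3013 = 8.998 mg/L.

9.00 mg/L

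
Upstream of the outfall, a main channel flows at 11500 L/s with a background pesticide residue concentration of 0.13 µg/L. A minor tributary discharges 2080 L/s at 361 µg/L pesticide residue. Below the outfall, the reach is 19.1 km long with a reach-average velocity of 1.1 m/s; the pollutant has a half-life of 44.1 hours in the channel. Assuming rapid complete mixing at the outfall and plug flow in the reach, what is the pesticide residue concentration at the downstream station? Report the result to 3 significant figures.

51.4 µg/L

After mixing, C = (11500·0.1300 + 2080·361.0) / 13580 = 752400/13580 = 55.40 µg/L.
Travel time t = 19.1·1000 / 1.1 = 17360 s = 4.823 h.
Half-life 44.1 h → k = ln 2 / 44.1 = 0.01572 h⁻¹ = 0.3772 d⁻¹.
After decay, C = 55.40 × e^(−kt) = 55.40 × 0.9270 = 51.36 µg/L.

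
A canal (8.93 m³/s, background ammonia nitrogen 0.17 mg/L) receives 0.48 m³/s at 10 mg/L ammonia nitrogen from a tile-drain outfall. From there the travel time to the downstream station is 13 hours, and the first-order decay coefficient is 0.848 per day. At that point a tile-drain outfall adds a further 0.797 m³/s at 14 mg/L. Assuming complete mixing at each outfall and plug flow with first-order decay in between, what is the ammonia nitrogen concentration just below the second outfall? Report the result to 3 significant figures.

1.48 mg/L

Mass balance: C = (8.930·0.1700 + 0.4800·10.00) / 9.410 = 6.318/9.410 = 0.6714 mg/L; combined flow 9.410 m³/s.
First-order decay: C = 0.6714·exp(−k·t) = 0.6714·0.6317 = 0.4241 mg/L.
At the second outfall, C = (9.410·0.4241 + 0.7970·14.00) / (9.410 + 0.7970) = 1.484 mg/L.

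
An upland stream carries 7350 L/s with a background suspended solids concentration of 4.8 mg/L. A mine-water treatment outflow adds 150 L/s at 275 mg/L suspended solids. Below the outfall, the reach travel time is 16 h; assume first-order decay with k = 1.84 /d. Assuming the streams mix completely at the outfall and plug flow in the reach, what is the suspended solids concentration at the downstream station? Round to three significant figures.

2.99 mg/L

Mass balance: C = (7350·4.800 + 150.0·275.0) / 7500 = 76530/7500 = 10.20 mg/L.
After decay, C = 10.20 × e^(−kt) = 10.20 × 0.2933 = 2.993 mg/L.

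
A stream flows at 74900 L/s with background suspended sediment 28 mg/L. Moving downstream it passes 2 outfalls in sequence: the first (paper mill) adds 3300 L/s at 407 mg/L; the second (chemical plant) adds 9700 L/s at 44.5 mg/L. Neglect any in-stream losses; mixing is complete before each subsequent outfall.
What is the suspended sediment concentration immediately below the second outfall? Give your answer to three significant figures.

Outfall 1: combined Q = 78200 L/s; C = (74900·28.00 + 3300·407.0)/78200 = 43.99 mg/L.
Outfall 2: combined Q = 87900 L/s; C = (78200·43.99 + 9700·44.50)/87900 = 44.05 mg/L.

44.0 mg/L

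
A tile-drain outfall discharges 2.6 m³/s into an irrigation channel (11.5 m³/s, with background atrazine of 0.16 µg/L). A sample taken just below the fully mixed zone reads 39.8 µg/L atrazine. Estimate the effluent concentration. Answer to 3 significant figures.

215 µg/L

Mass balance: 11.50·0.1600 + 2.600·Cₑ = 14.10·39.80
→ Cₑ = (14.10·39.80 − 11.50·0.1600) / 2.600 = 215.1 µg/L.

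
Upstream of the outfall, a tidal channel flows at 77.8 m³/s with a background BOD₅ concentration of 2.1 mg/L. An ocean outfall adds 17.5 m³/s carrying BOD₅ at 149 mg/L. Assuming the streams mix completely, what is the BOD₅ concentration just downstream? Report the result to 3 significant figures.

Mixed concentration C = ΣQC/ΣQ = (77.80·2.100 + 17.50·149.0) / 95.30 = 2771/95.30 = 29.08 mg/L.

29.1 mg/L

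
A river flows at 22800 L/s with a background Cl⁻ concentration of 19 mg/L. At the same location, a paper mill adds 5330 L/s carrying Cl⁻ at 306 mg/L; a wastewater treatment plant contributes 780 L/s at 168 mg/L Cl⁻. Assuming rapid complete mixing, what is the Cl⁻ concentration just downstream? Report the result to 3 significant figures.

Mass balance: C = (22800·19.00 + 5330·306.0 + 780.0·168.0) / 28910 = 2195000/28910 = 75.93 mg/L.

75.9 mg/L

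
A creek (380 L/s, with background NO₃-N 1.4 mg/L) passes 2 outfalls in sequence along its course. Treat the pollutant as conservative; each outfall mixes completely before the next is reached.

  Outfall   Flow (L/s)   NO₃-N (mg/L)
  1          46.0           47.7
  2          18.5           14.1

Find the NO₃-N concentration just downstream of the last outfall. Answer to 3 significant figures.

6.72 mg/L

Outfall 1: combined Q = 426.0 L/s; C = (380.0·1.400 + 46.00·47.70)/426.0 = 6.400 mg/L.
Outfall 2: combined Q = 444.5 L/s; C = (426.0·6.400 + 18.50·14.10)/444.5 = 6.720 mg/L.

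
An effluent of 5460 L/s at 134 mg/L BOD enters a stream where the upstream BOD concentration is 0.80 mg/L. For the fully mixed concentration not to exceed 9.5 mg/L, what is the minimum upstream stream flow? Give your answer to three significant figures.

Set C_mix = 9.5: (Q·0.8000 + 5460·134.0) / (Q + 5460) = 9.5
→ Q = 5460·(134.0 − 9.5)/(9.5 − 0.8000) = 78130 L/s.

78100 L/s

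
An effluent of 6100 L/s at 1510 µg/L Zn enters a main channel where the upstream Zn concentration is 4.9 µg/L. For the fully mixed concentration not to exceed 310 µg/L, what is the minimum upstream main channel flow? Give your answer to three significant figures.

24000 L/s

Set C_mix = 310: (Q·4.900 + 6100·1510) / (Q + 6100) = 310
→ Q = 6100·(1510 − 310)/(310 − 4.900) = 23990 L/s.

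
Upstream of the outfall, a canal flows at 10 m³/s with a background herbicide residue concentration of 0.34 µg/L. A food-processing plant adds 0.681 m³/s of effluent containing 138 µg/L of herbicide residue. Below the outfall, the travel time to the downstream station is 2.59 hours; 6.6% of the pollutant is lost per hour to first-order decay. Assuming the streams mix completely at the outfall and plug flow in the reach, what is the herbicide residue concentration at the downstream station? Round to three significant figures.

Conservation of mass: C = (10.00·0.3400 + 0.6810·138.0) / 10.68 = 97.38/10.68 = 9.117 µg/L.
6.6%/h lost → k = −ln(1 − 0.066) = 0.06828 h⁻¹.
After decay, C = 9.117 × e^(−kt) = 9.117 × 0.8379 = 7.639 µg/L.

7.64 µg/L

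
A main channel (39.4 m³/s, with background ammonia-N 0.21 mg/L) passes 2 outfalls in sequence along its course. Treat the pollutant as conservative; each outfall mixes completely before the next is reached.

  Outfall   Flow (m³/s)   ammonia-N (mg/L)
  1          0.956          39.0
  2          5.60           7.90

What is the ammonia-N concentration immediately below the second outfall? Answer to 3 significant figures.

1.95 mg/L

After outfall 1: Q = 39.40 + 0.9560 = 40.36 m³/s; C = (39.40·0.2100 + 0.9560·39.00)/40.36 = 1.129 mg/L.
After outfall 2: Q = 40.36 + 5.600 = 45.96 m³/s; C = (40.36·1.129 + 5.600·7.900)/45.96 = 1.954 mg/L.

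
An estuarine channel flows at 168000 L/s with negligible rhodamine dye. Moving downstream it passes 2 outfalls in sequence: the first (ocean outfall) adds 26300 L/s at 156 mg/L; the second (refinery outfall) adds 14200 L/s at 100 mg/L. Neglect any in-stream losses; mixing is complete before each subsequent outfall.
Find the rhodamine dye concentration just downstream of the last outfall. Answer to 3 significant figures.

Outfall 1: combined Q = 194300 L/s; C = (168000·0 + 26300·156.0)/194300 = 21.12 mg/L.
Outfall 2: combined Q = 208500 L/s; C = (194300·21.12 + 14200·100.0)/208500 = 26.49 mg/L.

26.5 mg/L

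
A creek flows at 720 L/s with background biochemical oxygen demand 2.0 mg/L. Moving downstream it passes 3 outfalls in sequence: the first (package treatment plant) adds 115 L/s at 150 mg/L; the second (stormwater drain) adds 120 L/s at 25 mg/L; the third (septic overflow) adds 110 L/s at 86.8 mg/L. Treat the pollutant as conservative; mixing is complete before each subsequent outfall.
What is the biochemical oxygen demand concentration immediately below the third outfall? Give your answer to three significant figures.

After outfall 1: Q = 720.0 + 115.0 = 835.0 L/s; C = (720.0·2.000 + 115.0·150.0)/835.0 = 22.38 mg/L.
After outfall 2: Q = 835.0 + 120.0 = 955.0 L/s; C = (835.0·22.38 + 120.0·25.00)/955.0 = 22.71 mg/L.
After outfall 3: Q = 955.0 + 110.0 = 1065 L/s; C = (955.0·22.71 + 110.0·86.80)/1065 = 29.33 mg/L.

29.3 mg/L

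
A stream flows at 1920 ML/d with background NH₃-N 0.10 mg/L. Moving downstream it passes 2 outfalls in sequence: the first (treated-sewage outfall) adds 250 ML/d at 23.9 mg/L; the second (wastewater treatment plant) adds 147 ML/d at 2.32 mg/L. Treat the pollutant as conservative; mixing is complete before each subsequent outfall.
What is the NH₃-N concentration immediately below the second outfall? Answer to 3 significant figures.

2.81 mg/L

Outfall 1: combined Q = 2170 ML/d; C = (1920·0.1000 + 250.0·23.90)/2170 = 2.842 mg/L.
Outfall 2: combined Q = 2317 ML/d; C = (2170·2.842 + 147.0·2.320)/2317 = 2.809 mg/L.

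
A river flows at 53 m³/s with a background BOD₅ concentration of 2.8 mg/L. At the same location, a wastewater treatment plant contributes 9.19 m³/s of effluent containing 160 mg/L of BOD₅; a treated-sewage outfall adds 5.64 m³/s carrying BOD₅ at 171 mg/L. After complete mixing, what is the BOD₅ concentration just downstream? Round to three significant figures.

38.1 mg/L

Conservation of mass: C = (53.00·2.800 + 9.190·160.0 + 5.640·171.0) / 67.83 = 2583/67.83 = 38.08 mg/L.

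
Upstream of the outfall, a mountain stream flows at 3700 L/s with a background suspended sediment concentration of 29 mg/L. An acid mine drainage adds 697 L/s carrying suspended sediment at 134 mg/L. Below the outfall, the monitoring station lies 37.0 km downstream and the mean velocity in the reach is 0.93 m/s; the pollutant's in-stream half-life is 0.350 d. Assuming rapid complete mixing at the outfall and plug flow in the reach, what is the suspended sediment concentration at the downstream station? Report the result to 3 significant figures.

18.3 mg/L

Mixed concentration C = ΣQC/ΣQ = (3700·29.00 + 697.0·134.0) / 4397 = 200700/4397 = 45.64 mg/L.
Travel time t = 37.0·1000 / 0.93 = 39780 s = 11.05 h.
Half-life 0.350 d → k = ln 2 / 0.350 = 1.980 d⁻¹.
Decay over the reach: 45.64·exp(−kt) = 45.64·0.4017 = 18.34 mg/L.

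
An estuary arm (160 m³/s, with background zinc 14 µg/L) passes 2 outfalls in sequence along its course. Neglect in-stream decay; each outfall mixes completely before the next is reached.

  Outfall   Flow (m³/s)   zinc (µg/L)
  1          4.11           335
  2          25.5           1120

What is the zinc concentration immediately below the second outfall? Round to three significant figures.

After outfall 1: Q = 160.0 + 4.110 = 164.1 m³/s; C = (160.0·14.00 + 4.110·335.0)/164.1 = 22.04 µg/L.
After outfall 2: Q = 164.1 + 25.50 = 189.6 m³/s; C = (164.1·22.04 + 25.50·1120)/189.6 = 169.7 µg/L.

170 µg/L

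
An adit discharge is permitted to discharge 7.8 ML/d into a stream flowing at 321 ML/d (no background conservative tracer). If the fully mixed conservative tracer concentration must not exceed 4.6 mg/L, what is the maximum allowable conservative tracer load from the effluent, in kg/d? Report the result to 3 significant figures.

1510 kg/d

Mass balance at the limit: 321.0·0 + 7.800·Cₑ = 328.8·4.6 → Cₑ = 193.9 mg/L.
7.800 ML/d = 0.09028 m³/s. Load = 0.09028 m³/s × 193.9 g/m³ × 86 400 s/d = 1512 kg/d.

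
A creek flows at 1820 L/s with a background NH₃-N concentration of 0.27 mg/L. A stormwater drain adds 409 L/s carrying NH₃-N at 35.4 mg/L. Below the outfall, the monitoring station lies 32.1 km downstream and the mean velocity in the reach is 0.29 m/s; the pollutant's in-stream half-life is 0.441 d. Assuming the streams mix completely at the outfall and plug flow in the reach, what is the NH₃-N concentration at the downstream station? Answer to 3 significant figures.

Conservation of mass: C = (1820·0.2700 + 409.0·35.40) / 2229 = 14970/2229 = 6.716 mg/L.
Travel time t = 32.1·1000 / 0.29 = 110700 s = 30.75 h.
Half-life 0.441 d → k = ln 2 / 0.441 = 1.572 d⁻¹.
After decay, C = 6.716 × e^(−kt) = 6.716 × 0.1335 = 0.8966 mg/L.

0.897 mg/L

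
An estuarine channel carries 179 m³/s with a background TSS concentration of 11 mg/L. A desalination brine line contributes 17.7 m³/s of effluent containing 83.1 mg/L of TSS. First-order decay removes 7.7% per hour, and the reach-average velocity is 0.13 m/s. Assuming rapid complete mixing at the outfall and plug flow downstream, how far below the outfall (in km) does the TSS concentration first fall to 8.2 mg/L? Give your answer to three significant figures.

Mixed concentration C = ΣQC/ΣQ = (179.0·11.00 + 17.70·83.10) / 196.7 = 3440/196.7 = 17.49 mg/L.
7.7%/h lost → k = −ln(1 − 0.077) = 0.08013 h⁻¹.
Set 17.49·exp(−k·t) = 8.2 → t = ln(17.49/8.2)/k = 34030 s = 9.452 h.
Distance = v·t = 0.13·34030 = 4424 m = 4.424 km.

4.42 km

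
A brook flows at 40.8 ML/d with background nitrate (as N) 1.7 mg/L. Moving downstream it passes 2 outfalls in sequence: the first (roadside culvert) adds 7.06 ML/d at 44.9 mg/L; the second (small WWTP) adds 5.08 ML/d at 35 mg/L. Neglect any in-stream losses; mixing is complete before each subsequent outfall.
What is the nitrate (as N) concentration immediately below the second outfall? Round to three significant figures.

10.7 mg/L

Below outfall 1: Q → 47.86 ML/d, C = (40.80·1.700 + 7.060·44.90)/47.86 = 8.073 mg/L.
Below outfall 2: Q → 52.94 ML/d, C = (47.86·8.073 + 5.080·35.00)/52.94 = 10.66 mg/L.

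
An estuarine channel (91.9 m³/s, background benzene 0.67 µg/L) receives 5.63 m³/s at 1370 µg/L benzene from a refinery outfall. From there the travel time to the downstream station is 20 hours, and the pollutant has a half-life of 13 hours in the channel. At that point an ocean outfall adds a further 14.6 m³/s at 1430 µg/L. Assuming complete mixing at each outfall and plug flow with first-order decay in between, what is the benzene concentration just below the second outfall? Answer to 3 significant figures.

210 µg/L

Conservation of mass: C = (91.90·0.6700 + 5.630·1370) / 97.53 = 7775/97.53 = 79.72 µg/L; combined flow 97.53 m³/s.
Half-life 13 h → k = ln 2 / 13 = 0.05332 h⁻¹ = 1.280 d⁻¹.
First-order decay: C = 79.72·exp(−k·t) = 79.72·0.3443 = 27.44 µg/L.
At the second outfall, C = (97.53·27.44 + 14.60·1430) / (97.53 + 14.60) = 210.1 µg/L.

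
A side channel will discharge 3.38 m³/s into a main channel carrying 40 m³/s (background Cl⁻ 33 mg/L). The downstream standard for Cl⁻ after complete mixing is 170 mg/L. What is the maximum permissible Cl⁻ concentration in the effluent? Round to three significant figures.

1790 mg/L

At the limit, (Qr·Cr + Qe·Cₑ)/(Qr + Qe) = 170:
Cₑ = (43.38·170 − 40.00·33.00) / 3.380 = 1791 mg/L.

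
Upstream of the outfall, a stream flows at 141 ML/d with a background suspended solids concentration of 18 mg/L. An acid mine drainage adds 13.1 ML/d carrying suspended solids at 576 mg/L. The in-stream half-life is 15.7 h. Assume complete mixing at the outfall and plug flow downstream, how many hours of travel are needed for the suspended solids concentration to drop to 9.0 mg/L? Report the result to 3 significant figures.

After mixing, C = (141.0·18.00 + 13.10·576.0) / 154.1 = 10080/154.1 = 65.44 mg/L.
Half-life 15.7 h → k = ln 2 / 15.7 = 0.04415 h⁻¹ = 1.060 d⁻¹.
65.44·exp(−k·t) = 9.0 → t = ln(65.44/9.0)/k = 161800 s = 44.93 h.

44.9 h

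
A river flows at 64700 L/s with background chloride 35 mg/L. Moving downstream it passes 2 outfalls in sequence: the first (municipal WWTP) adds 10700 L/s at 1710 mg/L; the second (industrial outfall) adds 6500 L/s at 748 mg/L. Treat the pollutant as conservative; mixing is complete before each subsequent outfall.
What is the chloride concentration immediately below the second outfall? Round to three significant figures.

Outfall 1: combined Q = 75400 L/s; C = (64700·35.00 + 10700·1710)/75400 = 272.7 mg/L.
Outfall 2: combined Q = 81900 L/s; C = (75400·272.7 + 6500·748.0)/81900 = 310.4 mg/L.

310 mg/L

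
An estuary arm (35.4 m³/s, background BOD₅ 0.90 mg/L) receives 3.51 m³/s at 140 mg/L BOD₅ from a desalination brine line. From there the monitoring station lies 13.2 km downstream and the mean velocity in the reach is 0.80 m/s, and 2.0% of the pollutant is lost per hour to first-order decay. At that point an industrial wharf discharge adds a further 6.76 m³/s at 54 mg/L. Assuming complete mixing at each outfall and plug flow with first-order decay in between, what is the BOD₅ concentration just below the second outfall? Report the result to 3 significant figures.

Flow-weighted average: C = (35.40·0.9000 + 3.510·140.0) / 38.91 = 523.3/38.91 = 13.45 mg/L; combined flow 38.91 m³/s.
Travel time t = 13.2·1000 / 0.80 = 16500 s = 4.583 h.
2.0%/h lost → k = −ln(1 − 0.02) = 0.02020 h⁻¹.
Applying C = C₀e^(−kt): 13.45 × 0.9116 = 12.26 mg/L.
At the second outfall, C = (38.91·12.26 + 6.760·54.00) / (38.91 + 6.760) = 18.44 mg/L.

18.4 mg/L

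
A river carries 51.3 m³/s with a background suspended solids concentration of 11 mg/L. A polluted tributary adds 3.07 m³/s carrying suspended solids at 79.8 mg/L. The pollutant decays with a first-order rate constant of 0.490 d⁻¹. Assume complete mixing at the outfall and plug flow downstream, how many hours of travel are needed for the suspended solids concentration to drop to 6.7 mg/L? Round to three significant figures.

39.1 h

After mixing, C = (51.30·11.00 + 3.070·79.80) / 54.37 = 809.3/54.37 = 14.88 mg/L.
14.88·exp(−k·t) = 6.7 → t = ln(14.88/6.7)/k = 140700 s = 39.10 h.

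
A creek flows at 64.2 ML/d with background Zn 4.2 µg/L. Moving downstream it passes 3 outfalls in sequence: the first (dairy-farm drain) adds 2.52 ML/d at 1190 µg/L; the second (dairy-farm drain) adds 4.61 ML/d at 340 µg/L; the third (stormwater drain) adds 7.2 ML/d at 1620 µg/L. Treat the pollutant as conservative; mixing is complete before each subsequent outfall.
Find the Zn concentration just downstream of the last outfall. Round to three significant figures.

Below outfall 1: Q → 66.72 ML/d, C = (64.20·4.200 + 2.520·1190)/66.72 = 48.99 µg/L.
Below outfall 2: Q → 71.33 ML/d, C = (66.72·48.99 + 4.610·340.0)/71.33 = 67.80 µg/L.
Below outfall 3: Q → 78.53 ML/d, C = (71.33·67.80 + 7.200·1620)/78.53 = 210.1 µg/L.

210 µg/L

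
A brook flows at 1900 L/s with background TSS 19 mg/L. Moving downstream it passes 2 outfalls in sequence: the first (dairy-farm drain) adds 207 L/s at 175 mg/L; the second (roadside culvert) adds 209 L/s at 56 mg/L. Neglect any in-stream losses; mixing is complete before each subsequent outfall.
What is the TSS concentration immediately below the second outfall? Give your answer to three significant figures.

Below outfall 1: Q → 2107 L/s, C = (1900·19.00 + 207.0·175.0)/2107 = 34.33 mg/L.
Below outfall 2: Q → 2316 L/s, C = (2107·34.33 + 209.0·56.00)/2316 = 36.28 mg/L.

36.3 mg/L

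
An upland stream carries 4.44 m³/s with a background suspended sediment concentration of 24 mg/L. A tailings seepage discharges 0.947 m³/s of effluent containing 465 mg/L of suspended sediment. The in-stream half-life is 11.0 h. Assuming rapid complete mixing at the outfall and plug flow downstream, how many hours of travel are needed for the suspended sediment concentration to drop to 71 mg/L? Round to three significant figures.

5.68 h

After mixing, C = (4.440·24.00 + 0.9470·465.0) / 5.387 = 546.9/5.387 = 101.5 mg/L.
Half-life 11.0 h → k = ln 2 / 11.0 = 0.06301 h⁻¹ = 1.512 d⁻¹.
101.5·exp(−k·t) = 71 → t = ln(101.5/71)/k = 20430 s = 5.675 h.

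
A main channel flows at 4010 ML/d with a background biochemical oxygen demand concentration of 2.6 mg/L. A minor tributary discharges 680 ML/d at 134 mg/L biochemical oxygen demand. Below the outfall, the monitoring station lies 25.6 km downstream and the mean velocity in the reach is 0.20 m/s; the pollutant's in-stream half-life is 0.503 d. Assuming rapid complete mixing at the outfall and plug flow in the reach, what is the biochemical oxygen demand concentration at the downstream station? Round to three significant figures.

2.81 mg/L

Conservation of mass: C = (4010·2.600 + 680.0·134.0) / 4690 = 101500/4690 = 21.65 mg/L.
Travel time t = 25.6·1000 / 0.20 = 128000 s = 35.56 h.
Half-life 0.503 d → k = ln 2 / 0.503 = 1.378 d⁻¹.
Decay over the reach: 21.65·exp(−kt) = 21.65·0.1298 = 2.811 mg/L.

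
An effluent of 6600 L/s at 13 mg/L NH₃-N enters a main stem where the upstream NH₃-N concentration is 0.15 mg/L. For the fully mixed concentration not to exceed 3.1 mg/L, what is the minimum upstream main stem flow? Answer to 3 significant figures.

Set C_mix = 3.1: (Q·0.1500 + 6600·13.00) / (Q + 6600) = 3.1
→ Q = 6600·(13.00 − 3.1)/(3.1 − 0.1500) = 22150 L/s.

22100 L/s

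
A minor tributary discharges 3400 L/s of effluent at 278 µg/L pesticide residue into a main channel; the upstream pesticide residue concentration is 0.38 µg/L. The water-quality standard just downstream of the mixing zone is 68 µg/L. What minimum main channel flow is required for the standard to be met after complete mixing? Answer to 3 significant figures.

10600 L/s

Set C_mix = 68: (Q·0.3800 + 3400·278.0) / (Q + 3400) = 68
→ Q = 3400·(278.0 − 68)/(68 − 0.3800) = 10560 L/s.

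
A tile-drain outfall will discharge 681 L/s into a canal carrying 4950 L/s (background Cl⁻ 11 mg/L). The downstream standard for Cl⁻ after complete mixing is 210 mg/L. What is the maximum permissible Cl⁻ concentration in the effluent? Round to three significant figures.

At the limit, (Qr·Cr + Qe·Cₑ)/(Qr + Qe) = 210:
Cₑ = (5631·210 − 4950·11.00) / 681.0 = 1656 mg/L.

1660 mg/L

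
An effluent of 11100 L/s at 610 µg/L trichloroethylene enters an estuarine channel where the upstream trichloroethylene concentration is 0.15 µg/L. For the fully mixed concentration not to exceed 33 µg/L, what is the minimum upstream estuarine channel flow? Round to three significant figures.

195000 L/s

Set C_mix = 33: (Q·0.1500 + 11100·610.0) / (Q + 11100) = 33
→ Q = 11100·(610.0 − 33)/(33 − 0.1500) = 195000 L/s.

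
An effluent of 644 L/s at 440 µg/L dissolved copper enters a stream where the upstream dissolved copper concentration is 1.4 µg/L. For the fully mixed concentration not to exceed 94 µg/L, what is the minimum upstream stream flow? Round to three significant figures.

2410 L/s

Set C_mix = 94: (Q·1.400 + 644.0·440.0) / (Q + 644.0) = 94
→ Q = 644.0·(440.0 − 94)/(94 − 1.400) = 2406 L/s.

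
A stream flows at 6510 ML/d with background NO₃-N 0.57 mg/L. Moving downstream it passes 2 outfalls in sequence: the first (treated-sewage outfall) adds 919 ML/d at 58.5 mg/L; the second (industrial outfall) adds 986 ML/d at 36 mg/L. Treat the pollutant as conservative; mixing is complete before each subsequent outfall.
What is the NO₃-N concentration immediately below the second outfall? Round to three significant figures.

11.0 mg/L

Outfall 1: combined Q = 7429 ML/d; C = (6510·0.5700 + 919.0·58.50)/7429 = 7.736 mg/L.
Outfall 2: combined Q = 8415 ML/d; C = (7429·7.736 + 986.0·36.00)/8415 = 11.05 mg/L.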